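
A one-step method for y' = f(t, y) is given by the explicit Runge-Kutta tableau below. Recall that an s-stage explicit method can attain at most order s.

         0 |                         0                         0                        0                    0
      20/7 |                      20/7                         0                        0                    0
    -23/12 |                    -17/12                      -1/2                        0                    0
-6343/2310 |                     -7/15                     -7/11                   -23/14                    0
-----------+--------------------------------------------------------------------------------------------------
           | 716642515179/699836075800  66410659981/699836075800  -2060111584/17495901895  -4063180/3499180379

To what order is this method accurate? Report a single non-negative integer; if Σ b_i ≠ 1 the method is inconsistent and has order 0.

3

b = (716642515179/699836075800, 66410659981/699836075800, -2060111584/17495901895, -4063180/3499180379)
c = (0, 20/7, -23/12, -6343/2310)
Ac = (0, 0, -10/7, 2459/1848)
Σ b_i: 716642515179/699836075800·1 + 66410659981/699836075800·1 + (-2060111584/17495901895)·1 + (-4063180/3499180379)·1 = 1 ✓
b·c: 66410659981/699836075800·20/7 + (-2060111584/17495901895)·(-23/12) + (-4063180/3499180379)·(-6343/2310) = 1/2 ✓
b·c²: 66410659981/699836075800·400/49 + (-2060111584/17495901895)·529/144 + (-4063180/3499180379)·40233649/5336100 = 1/3 ✓
b·Ac: (-2060111584/17495901895)·(-10/7) + (-4063180/3499180379)·2459/1848 = 1/6 ✓
b·c³: 66410659981/699836075800·8000/343 + (-2060111584/17495901895)·(-12167/1728) + (-4063180/3499180379)·(-255202035607/12326391000) = 1301267610948089/424363100463225 ≠ 1/4 ⇒ order 3.
b·(c∘Ac): (-2060111584/17495901895)·115/42 + (-4063180/3499180379)·(-15597437/4268880) = -1963879693421/6172554188556 ≠ 1/8
b·Ac²: (-2060111584/17495901895)·(-200/49) + (-4063180/3499180379)·(-249037/22176) = 6094102614275/12345108377112 ≠ 1/12
b·A²c: (-4063180/3499180379)·115/49 = -467265700/171459838571 ≠ 1/24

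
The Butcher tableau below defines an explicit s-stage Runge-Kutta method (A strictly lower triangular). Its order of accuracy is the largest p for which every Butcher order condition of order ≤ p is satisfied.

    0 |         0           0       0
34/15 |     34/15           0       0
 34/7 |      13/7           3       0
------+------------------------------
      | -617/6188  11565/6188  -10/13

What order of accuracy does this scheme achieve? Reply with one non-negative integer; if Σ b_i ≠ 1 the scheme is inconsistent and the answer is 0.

b = (-617/6188, 11565/6188, -10/13)
c = (0, 34/15, 34/7)
Ac = (0, 0, 34/5)
Σ b_i: (-617/6188)·1 + 11565/6188·1 + (-10/13)·1 = 1 ✓
b·c: 11565/6188·34/15 + (-10/13)·34/7 = 1/2 ✓
b·c²: 11565/6188·1156/225 + (-10/13)·1156/49 = -27217/3185 ≠ 1/3 ⇒ order 2.
b·Ac: (-10/13)·34/5 = -68/13 ≠ 1/6

2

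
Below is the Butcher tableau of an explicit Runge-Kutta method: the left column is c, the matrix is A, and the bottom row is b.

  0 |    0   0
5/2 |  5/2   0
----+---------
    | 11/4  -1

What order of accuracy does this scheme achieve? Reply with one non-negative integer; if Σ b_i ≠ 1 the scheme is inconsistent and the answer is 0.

0

b = (11/4, -1)
c = (0, 5/2)
Σ b_i: 11/4·1 + (-1)·1 = 7/4 ≠ 1 ⇒ order 0.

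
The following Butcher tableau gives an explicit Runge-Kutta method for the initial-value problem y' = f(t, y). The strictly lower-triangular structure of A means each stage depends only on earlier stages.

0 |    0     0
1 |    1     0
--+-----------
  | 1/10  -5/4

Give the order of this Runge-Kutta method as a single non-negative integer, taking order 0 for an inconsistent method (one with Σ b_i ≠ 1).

b = (1/10, -5/4)
c = (0, 1)
Σ b_i: 1/10·1 + (-5/4)·1 = -23/20 ≠ 1 ⇒ order 0.

0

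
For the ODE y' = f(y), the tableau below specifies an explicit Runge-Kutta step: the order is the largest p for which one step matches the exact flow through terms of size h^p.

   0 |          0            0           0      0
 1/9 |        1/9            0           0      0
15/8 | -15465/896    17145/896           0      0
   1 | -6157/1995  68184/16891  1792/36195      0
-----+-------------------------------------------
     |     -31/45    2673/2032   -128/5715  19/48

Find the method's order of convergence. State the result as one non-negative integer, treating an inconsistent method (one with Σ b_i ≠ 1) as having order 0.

4

b = (-31/45, 2673/2032, -128/5715, 19/48)
c = (0, 1/9, 15/8, 1)
Ac = (0, 0, 1905/896, 72/133)
Σ b_i: (-31/45)·1 + 2673/2032·1 + (-128/5715)·1 + 19/48·1 = 1 ✓
b·c: 2673/2032·1/9 + (-128/5715)·15/8 + 19/48·1 = 1/2 ✓
b·c²: 2673/2032·1/81 + (-128/5715)·225/64 + 19/48·1 = 1/3 ✓
b·Ac: (-128/5715)·1905/896 + 19/48·72/133 = 1/6 ✓
b·c³: 2673/2032·1/729 + (-128/5715)·3375/512 + 19/48·1 = 1/4 ✓
b·(c∘Ac): (-128/5715)·28575/7168 + 19/48·72/133 = 1/8 ✓
b·Ac²: (-128/5715)·635/2688 + 19/48·268/1197 = 1/12 ✓
b·A²c: 19/48·2/19 = 1/24 ✓; 4 stages ⇒ order 4.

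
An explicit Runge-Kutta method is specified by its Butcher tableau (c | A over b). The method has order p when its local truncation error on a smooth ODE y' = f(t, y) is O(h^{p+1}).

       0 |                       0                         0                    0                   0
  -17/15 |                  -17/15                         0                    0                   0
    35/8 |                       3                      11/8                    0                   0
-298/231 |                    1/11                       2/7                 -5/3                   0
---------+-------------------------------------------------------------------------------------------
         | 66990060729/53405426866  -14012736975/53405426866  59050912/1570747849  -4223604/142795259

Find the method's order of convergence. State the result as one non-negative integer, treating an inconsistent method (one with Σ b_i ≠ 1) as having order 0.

3

b = (66990060729/53405426866, -14012736975/53405426866, 59050912/1570747849, -4223604/142795259)
c = (0, -17/15, 35/8, -298/231)
Ac = (0, 0, -187/120, -6397/840)
Σ b_i: 66990060729/53405426866·1 + (-14012736975/53405426866)·1 + 59050912/1570747849·1 + (-4223604/142795259)·1 = 1 ✓
b·c: (-14012736975/53405426866)·(-17/15) + 59050912/1570747849·35/8 + (-4223604/142795259)·(-298/231) = 1/2 ✓
b·c²: (-14012736975/53405426866)·289/225 + 59050912/1570747849·1225/64 + (-4223604/142795259)·88804/53361 = 1/3 ✓
b·Ac: 59050912/1570747849·(-187/120) + (-4223604/142795259)·(-6397/840) = 1/6 ✓
b·c³: (-14012736975/53405426866)·(-4913/3375) + 59050912/1570747849·42875/512 + (-4223604/142795259)·(-26463592/12326391) = 312938530988527/87082260748560 ≠ 1/4 ⇒ order 3.
b·(c∘Ac): 59050912/1570747849·(-1309/192) + (-4223604/142795259)·953153/97020 = -2342795713/4283857770 ≠ 1/8
b·Ac²: 59050912/1570747849·3179/1800 + (-4223604/142795259)·(-3178633/100800) = 102721192951/102812586480 ≠ 1/12
b·A²c: (-4223604/142795259)·187/72 = -65817829/856771554 ≠ 1/24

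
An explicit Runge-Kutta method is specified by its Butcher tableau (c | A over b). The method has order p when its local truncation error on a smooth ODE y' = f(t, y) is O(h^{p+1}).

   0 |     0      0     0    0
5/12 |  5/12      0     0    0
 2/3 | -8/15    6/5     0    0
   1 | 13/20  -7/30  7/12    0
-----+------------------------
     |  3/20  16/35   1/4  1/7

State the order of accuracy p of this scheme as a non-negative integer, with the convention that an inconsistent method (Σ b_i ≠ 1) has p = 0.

4

b = (3/20, 16/35, 1/4, 1/7)
c = (0, 5/12, 2/3, 1)
Ac = (0, 0, 1/2, 7/24)
Σ b_i: 3/20·1 + 16/35·1 + 1/4·1 + 1/7·1 = 1 ✓
b·c: 16/35·5/12 + 1/4·2/3 + 1/7·1 = 1/2 ✓
b·c²: 16/35·25/144 + 1/4·4/9 + 1/7·1 = 1/3 ✓
b·Ac: 1/4·1/2 + 1/7·7/24 = 1/6 ✓
b·c³: 16/35·125/1728 + 1/4·8/27 + 1/7·1 = 1/4 ✓
b·(c∘Ac): 1/4·1/3 + 1/7·7/24 = 1/8 ✓
b·Ac²: 1/4·5/24 + 1/7·7/32 = 1/12 ✓
b·A²c: 1/7·7/24 = 1/24 ✓; 4 stages ⇒ order 4.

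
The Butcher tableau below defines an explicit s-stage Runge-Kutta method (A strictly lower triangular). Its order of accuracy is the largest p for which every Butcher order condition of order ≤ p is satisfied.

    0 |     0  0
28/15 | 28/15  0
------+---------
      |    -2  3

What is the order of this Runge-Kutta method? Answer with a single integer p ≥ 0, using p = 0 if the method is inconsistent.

b = (-2, 3)
c = (0, 28/15)
Σ b_i: (-2)·1 + 3·1 = 1 ✓
b·c: 3·28/15 = 28/5 ≠ 1/2 ⇒ order 1.

1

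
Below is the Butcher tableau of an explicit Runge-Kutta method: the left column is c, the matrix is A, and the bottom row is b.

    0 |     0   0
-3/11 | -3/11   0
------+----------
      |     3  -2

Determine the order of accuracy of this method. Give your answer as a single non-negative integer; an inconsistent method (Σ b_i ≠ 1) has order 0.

1

b = (3, -2)
c = (0, -3/11)
Σ b_i: 3·1 + (-2)·1 = 1 ✓
b·c: (-2)·(-3/11) = 6/11 ≠ 1/2 ⇒ order 1.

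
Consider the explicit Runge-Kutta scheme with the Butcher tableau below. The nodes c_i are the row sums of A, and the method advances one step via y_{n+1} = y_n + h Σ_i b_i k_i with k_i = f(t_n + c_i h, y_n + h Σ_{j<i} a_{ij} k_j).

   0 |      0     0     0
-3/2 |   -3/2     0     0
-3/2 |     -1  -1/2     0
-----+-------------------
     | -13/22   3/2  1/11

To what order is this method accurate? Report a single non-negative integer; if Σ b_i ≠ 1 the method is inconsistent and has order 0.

1

b = (-13/22, 3/2, 1/11)
c = (0, -3/2, -3/2)
Ac = (0, 0, 3/4)
Σ b_i: (-13/22)·1 + 3/2·1 + 1/11·1 = 1 ✓
b·c: 3/2·(-3/2) + 1/11·(-3/2) = -105/44 ≠ 1/2 ⇒ order 1.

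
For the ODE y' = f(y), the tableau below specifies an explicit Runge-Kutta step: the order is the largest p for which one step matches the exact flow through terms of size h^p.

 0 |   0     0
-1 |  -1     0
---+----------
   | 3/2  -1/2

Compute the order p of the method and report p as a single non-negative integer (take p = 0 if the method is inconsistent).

2

b = (3/2, -1/2)
c = (0, -1)
Σ b_i: 3/2·1 + (-1/2)·1 = 1 ✓
b·c: (-1/2)·(-1) = 1/2 ✓; 2 stages ⇒ order 2.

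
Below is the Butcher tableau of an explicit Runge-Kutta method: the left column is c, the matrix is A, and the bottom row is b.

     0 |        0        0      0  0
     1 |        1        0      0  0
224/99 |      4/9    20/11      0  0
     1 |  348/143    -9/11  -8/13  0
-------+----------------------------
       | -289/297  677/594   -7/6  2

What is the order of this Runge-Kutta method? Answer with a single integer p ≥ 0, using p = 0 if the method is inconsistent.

2

b = (-289/297, 677/594, -7/6, 2)
c = (0, 1, 224/99, 1)
Ac = (0, 0, 20/11, -2845/1287)
Σ b_i: (-289/297)·1 + 677/594·1 + (-7/6)·1 + 2·1 = 1 ✓
b·c: 677/594·1 + (-7/6)·224/99 + 2·1 = 1/2 ✓
b·c²: 677/594·1 + (-7/6)·50176/9801 + 2·1 = -166597/58806 ≠ 1/3 ⇒ order 2.
b·Ac: (-7/6)·20/11 + 2·(-2845/1287) = -8420/1287 ≠ 1/6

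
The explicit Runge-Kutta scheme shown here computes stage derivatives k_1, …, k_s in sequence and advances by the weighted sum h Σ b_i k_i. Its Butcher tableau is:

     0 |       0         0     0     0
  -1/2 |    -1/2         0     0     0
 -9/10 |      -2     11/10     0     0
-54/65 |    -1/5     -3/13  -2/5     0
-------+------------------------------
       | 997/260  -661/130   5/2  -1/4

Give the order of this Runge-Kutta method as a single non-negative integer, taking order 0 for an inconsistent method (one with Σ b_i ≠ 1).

b = (997/260, -661/130, 5/2, -1/4)
c = (0, -1/2, -9/10, -54/65)
Ac = (0, 0, -11/20, 309/650)
Σ b_i: 997/260·1 + (-661/130)·1 + 5/2·1 + (-1/4)·1 = 1 ✓
b·c: (-661/130)·(-1/2) + 5/2·(-9/10) + (-1/4)·(-54/65) = 1/2 ✓
b·c²: (-661/130)·1/4 + 5/2·81/100 + (-1/4)·2916/4225 = 2456/4225 ≠ 1/3 ⇒ order 2.
b·Ac: 5/2·(-11/20) + (-1/4)·309/650 = -971/650 ≠ 1/6

2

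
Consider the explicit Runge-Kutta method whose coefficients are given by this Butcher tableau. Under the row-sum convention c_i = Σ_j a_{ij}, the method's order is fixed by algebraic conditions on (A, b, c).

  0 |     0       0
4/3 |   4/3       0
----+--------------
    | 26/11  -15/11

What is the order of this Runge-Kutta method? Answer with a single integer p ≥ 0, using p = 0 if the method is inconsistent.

1

b = (26/11, -15/11)
c = (0, 4/3)
Σ b_i: 26/11·1 + (-15/11)·1 = 1 ✓
b·c: (-15/11)·4/3 = -20/11 ≠ 1/2 ⇒ order 1.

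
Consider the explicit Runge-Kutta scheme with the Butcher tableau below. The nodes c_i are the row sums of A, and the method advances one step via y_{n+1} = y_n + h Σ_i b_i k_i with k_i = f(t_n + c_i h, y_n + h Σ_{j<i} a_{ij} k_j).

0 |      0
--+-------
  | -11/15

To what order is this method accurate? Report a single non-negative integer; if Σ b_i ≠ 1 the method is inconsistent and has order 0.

b = (-11/15)
c = (0)
Σ b_i: (-11/15)·1 = -11/15 ≠ 1 ⇒ order 0.

0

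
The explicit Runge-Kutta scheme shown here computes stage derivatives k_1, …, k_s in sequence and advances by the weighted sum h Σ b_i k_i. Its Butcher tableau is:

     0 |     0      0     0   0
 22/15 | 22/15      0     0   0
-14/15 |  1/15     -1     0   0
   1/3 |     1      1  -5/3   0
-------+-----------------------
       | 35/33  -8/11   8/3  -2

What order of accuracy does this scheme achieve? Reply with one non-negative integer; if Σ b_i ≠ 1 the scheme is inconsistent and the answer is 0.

1

b = (35/33, -8/11, 8/3, -2)
c = (0, 22/15, -14/15, 1/3)
Ac = (0, 0, -22/15, 136/45)
Σ b_i: 35/33·1 + (-8/11)·1 + 8/3·1 + (-2)·1 = 1 ✓
b·c: (-8/11)·22/15 + 8/3·(-14/15) + (-2)·1/3 = -38/9 ≠ 1/2 ⇒ order 1.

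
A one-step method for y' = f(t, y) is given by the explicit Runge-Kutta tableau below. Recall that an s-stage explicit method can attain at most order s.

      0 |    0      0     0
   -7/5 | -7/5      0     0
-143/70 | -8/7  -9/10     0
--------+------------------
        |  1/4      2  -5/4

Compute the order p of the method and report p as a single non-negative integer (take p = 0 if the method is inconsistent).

b = (1/4, 2, -5/4)
c = (0, -7/5, -143/70)
Ac = (0, 0, 63/50)
Σ b_i: 1/4·1 + 2·1 + (-5/4)·1 = 1 ✓
b·c: 2·(-7/5) + (-5/4)·(-143/70) = -69/280 ≠ 1/2 ⇒ order 1.

1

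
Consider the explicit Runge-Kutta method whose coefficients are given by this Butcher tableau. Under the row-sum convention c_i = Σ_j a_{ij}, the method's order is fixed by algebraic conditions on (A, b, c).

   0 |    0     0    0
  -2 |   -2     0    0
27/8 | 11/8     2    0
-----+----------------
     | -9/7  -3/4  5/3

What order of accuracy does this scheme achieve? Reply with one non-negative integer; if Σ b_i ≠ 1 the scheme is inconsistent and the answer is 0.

0

b = (-9/7, -3/4, 5/3)
c = (0, -2, 27/8)
Ac = (0, 0, -4)
Σ b_i: (-9/7)·1 + (-3/4)·1 + 5/3·1 = -31/84 ≠ 1 ⇒ order 0.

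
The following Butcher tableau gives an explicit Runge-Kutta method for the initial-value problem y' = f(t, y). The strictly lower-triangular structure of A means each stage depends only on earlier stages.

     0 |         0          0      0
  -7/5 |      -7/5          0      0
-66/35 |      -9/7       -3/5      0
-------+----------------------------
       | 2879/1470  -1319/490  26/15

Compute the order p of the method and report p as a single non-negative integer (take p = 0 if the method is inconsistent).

2

b = (2879/1470, -1319/490, 26/15)
c = (0, -7/5, -66/35)
Ac = (0, 0, 21/25)
Σ b_i: 2879/1470·1 + (-1319/490)·1 + 26/15·1 = 1 ✓
b·c: (-1319/490)·(-7/5) + 26/15·(-66/35) = 1/2 ✓
b·c²: (-1319/490)·49/25 + 26/15·4356/1225 = 10873/12250 ≠ 1/3 ⇒ order 2.
b·Ac: 26/15·21/25 = 182/125 ≠ 1/6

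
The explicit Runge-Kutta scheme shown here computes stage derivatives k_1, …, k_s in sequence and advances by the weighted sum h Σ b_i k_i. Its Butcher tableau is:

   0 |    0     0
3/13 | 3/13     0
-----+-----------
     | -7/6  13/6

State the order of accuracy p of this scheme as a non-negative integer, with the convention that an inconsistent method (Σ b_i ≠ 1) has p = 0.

b = (-7/6, 13/6)
c = (0, 3/13)
Σ b_i: (-7/6)·1 + 13/6·1 = 1 ✓
b·c: 13/6·3/13 = 1/2 ✓; 2 stages ⇒ order 2.

2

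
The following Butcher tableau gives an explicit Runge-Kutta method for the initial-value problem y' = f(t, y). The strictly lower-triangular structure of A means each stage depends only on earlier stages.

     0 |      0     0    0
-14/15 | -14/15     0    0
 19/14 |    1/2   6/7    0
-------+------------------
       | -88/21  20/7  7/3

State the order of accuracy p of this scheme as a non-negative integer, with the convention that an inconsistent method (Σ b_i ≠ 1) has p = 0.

2

b = (-88/21, 20/7, 7/3)
c = (0, -14/15, 19/14)
Ac = (0, 0, -4/5)
Σ b_i: (-88/21)·1 + 20/7·1 + 7/3·1 = 1 ✓
b·c: 20/7·(-14/15) + 7/3·19/14 = 1/2 ✓
b·c²: 20/7·196/225 + 7/3·361/196 = 8551/1260 ≠ 1/3 ⇒ order 2.
b·Ac: 7/3·(-4/5) = -28/15 ≠ 1/6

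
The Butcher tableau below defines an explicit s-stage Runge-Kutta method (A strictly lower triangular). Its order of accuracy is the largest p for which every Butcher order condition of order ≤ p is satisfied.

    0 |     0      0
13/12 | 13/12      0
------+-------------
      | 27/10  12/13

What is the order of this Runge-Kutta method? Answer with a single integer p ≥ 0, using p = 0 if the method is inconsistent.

0

b = (27/10, 12/13)
c = (0, 13/12)
Σ b_i: 27/10·1 + 12/13·1 = 471/130 ≠ 1 ⇒ order 0.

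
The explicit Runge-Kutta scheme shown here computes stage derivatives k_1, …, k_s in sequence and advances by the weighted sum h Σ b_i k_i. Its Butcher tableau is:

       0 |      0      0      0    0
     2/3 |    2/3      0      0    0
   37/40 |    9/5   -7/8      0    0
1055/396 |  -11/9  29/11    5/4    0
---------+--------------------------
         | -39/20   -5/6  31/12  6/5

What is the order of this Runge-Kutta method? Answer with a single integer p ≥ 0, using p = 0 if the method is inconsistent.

1

b = (-39/20, -5/6, 31/12, 6/5)
c = (0, 2/3, 37/40, 1055/396)
Ac = (0, 0, -7/12, 3077/1056)
Σ b_i: (-39/20)·1 + (-5/6)·1 + 31/12·1 + 6/5·1 = 1 ✓
b·c: (-5/6)·2/3 + 31/12·37/40 + 6/5·1055/396 = 79691/15840 ≠ 1/2 ⇒ order 1.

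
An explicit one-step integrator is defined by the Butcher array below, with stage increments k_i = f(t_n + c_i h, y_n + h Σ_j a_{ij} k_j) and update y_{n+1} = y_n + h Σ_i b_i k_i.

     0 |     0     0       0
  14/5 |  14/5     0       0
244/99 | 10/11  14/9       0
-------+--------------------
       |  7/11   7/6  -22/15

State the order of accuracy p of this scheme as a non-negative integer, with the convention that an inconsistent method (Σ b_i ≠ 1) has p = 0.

b = (7/11, 7/6, -22/15)
c = (0, 14/5, 244/99)
Ac = (0, 0, 196/45)
Σ b_i: 7/11·1 + 7/6·1 + (-22/15)·1 = 37/110 ≠ 1 ⇒ order 0.

0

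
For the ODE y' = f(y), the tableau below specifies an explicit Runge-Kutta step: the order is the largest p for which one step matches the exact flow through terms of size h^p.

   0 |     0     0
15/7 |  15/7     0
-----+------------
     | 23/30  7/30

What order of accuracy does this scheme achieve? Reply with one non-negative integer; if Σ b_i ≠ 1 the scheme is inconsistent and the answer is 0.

b = (23/30, 7/30)
c = (0, 15/7)
Σ b_i: 23/30·1 + 7/30·1 = 1 ✓
b·c: 7/30·15/7 = 1/2 ✓; 2 stages ⇒ order 2.

2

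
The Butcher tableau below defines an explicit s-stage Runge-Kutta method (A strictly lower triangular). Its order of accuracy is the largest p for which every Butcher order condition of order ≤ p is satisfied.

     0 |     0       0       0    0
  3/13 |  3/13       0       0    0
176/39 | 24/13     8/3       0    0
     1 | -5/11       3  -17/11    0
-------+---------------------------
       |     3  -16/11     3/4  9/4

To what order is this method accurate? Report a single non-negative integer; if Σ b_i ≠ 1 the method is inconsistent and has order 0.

0

b = (3, -16/11, 3/4, 9/4)
c = (0, 3/13, 176/39, 1)
Ac = (0, 0, 8/13, -245/39)
Σ b_i: 3·1 + (-16/11)·1 + 3/4·1 + 9/4·1 = 50/11 ≠ 1 ⇒ order 0.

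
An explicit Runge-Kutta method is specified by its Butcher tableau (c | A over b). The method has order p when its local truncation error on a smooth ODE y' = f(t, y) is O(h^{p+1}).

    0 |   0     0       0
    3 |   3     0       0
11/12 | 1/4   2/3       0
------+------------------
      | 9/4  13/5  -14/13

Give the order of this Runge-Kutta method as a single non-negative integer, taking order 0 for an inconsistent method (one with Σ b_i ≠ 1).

0

b = (9/4, 13/5, -14/13)
c = (0, 3, 11/12)
Ac = (0, 0, 2)
Σ b_i: 9/4·1 + 13/5·1 + (-14/13)·1 = 981/260 ≠ 1 ⇒ order 0.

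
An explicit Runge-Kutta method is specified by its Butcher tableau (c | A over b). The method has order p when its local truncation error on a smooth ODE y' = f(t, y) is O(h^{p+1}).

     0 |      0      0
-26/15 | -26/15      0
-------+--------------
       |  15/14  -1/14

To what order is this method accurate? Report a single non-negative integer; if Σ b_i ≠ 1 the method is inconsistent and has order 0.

b = (15/14, -1/14)
c = (0, -26/15)
Σ b_i: 15/14·1 + (-1/14)·1 = 1 ✓
b·c: (-1/14)·(-26/15) = 13/105 ≠ 1/2 ⇒ order 1.

1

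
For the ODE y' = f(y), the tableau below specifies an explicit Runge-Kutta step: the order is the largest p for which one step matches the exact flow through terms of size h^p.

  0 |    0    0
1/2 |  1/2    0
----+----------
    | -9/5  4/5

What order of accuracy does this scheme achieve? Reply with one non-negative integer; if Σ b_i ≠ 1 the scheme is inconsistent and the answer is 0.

b = (-9/5, 4/5)
c = (0, 1/2)
Σ b_i: (-9/5)·1 + 4/5·1 = -1 ≠ 1 ⇒ order 0.

0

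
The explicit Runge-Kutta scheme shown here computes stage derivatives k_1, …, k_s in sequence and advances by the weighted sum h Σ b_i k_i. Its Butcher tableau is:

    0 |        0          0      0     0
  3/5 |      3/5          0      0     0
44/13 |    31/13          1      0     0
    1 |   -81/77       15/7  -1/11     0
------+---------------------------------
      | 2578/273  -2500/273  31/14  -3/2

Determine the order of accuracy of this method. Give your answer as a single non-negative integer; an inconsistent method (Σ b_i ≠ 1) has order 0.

2

b = (2578/273, -2500/273, 31/14, -3/2)
c = (0, 3/5, 44/13, 1)
Ac = (0, 0, 3/5, 89/91)
Σ b_i: 2578/273·1 + (-2500/273)·1 + 31/14·1 + (-3/2)·1 = 1 ✓
b·c: (-2500/273)·3/5 + 31/14·44/13 + (-3/2)·1 = 1/2 ✓
b·c²: (-2500/273)·9/25 + 31/14·1936/169 + (-3/2)·1 = 48667/2366 ≠ 1/3 ⇒ order 2.
b·Ac: 31/14·3/5 + (-3/2)·89/91 = -9/65 ≠ 1/6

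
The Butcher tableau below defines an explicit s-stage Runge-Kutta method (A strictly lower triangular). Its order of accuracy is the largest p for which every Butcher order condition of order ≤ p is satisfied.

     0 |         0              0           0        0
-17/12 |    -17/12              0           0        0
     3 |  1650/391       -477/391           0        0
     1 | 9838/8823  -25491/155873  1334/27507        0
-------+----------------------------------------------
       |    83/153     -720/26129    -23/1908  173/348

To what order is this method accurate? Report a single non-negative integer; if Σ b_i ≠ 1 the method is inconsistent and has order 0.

b = (83/153, -720/26129, -23/1908, 173/348)
c = (0, -17/12, 3, 1)
Ac = (0, 0, 159/92, 261/692)
Σ b_i: 83/153·1 + (-720/26129)·1 + (-23/1908)·1 + 173/348·1 = 1 ✓
b·c: (-720/26129)·(-17/12) + (-23/1908)·3 + 173/348·1 = 1/2 ✓
b·c²: (-720/26129)·289/144 + (-23/1908)·9 + 173/348·1 = 1/3 ✓
b·Ac: (-23/1908)·159/92 + 173/348·261/692 = 1/6 ✓
b·c³: (-720/26129)·(-4913/1728) + (-23/1908)·27 + 173/348·1 = 1/4 ✓
b·(c∘Ac): (-23/1908)·477/92 + 173/348·261/692 = 1/8 ✓
b·Ac²: (-23/1908)·(-901/368) + 173/348·899/8304 = 1/12 ✓
b·A²c: 173/348·29/346 = 1/24 ✓; 4 stages ⇒ order 4.

4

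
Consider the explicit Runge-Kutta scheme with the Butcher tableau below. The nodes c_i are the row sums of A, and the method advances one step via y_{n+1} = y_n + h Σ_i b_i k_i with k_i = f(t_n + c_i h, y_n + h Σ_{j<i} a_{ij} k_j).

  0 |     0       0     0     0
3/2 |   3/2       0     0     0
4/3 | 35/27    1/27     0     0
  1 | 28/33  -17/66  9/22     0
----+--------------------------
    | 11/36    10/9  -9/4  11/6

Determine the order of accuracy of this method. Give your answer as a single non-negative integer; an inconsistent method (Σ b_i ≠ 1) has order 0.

b = (11/36, 10/9, -9/4, 11/6)
c = (0, 3/2, 4/3, 1)
Ac = (0, 0, 1/18, 7/44)
Σ b_i: 11/36·1 + 10/9·1 + (-9/4)·1 + 11/6·1 = 1 ✓
b·c: 10/9·3/2 + (-9/4)·4/3 + 11/6·1 = 1/2 ✓
b·c²: 10/9·9/4 + (-9/4)·16/9 + 11/6·1 = 1/3 ✓
b·Ac: (-9/4)·1/18 + 11/6·7/44 = 1/6 ✓
b·c³: 10/9·27/8 + (-9/4)·64/27 + 11/6·1 = 1/4 ✓
b·(c∘Ac): (-9/4)·2/27 + 11/6·7/44 = 1/8 ✓
b·Ac²: (-9/4)·1/12 + 11/6·13/88 = 1/12 ✓
b·A²c: 11/6·1/44 = 1/24 ✓; 4 stages ⇒ order 4.

4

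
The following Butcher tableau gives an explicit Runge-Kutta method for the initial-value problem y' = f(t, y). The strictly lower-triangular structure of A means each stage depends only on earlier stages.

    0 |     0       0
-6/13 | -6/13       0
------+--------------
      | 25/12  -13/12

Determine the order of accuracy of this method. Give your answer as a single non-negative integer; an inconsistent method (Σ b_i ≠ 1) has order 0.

2

b = (25/12, -13/12)
c = (0, -6/13)
Σ b_i: 25/12·1 + (-13/12)·1 = 1 ✓
b·c: (-13/12)·(-6/13) = 1/2 ✓; 2 stages ⇒ order 2.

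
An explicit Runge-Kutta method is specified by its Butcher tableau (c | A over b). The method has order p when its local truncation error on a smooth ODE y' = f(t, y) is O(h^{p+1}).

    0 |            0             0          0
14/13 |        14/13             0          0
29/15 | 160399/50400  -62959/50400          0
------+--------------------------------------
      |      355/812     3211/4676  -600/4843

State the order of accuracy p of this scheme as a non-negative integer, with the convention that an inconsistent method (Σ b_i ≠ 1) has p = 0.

b = (355/812, 3211/4676, -600/4843)
c = (0, 14/13, 29/15)
Ac = (0, 0, -4843/3600)
Σ b_i: 355/812·1 + 3211/4676·1 + (-600/4843)·1 = 1 ✓
b·c: 3211/4676·14/13 + (-600/4843)·29/15 = 1/2 ✓
b·c²: 3211/4676·196/169 + (-600/4843)·841/225 = 1/3 ✓
b·Ac: (-600/4843)·(-4843/3600) = 1/6 ✓; 3 stages ⇒ order 3.

3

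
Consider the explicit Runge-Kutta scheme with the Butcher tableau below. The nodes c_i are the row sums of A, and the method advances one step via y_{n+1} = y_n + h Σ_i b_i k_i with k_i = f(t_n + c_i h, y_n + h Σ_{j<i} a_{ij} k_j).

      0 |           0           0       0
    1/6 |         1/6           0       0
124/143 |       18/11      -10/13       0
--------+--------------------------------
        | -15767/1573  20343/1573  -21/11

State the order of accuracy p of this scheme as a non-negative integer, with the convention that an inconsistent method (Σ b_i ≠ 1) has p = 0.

2

b = (-15767/1573, 20343/1573, -21/11)
c = (0, 1/6, 124/143)
Ac = (0, 0, -5/39)
Σ b_i: (-15767/1573)·1 + 20343/1573·1 + (-21/11)·1 = 1 ✓
b·c: 20343/1573·1/6 + (-21/11)·124/143 = 1/2 ✓
b·c²: 20343/1573·1/36 + (-21/11)·15376/20449 = -2905069/2699268 ≠ 1/3 ⇒ order 2.
b·Ac: (-21/11)·(-5/39) = 35/143 ≠ 1/6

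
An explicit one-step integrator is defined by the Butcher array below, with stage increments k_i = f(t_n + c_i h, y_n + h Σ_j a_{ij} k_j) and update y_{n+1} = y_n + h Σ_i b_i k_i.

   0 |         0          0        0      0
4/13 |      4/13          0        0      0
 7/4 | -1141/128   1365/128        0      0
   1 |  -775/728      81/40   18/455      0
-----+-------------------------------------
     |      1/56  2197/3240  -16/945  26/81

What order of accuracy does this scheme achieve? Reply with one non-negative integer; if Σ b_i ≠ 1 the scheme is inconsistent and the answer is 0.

4

b = (1/56, 2197/3240, -16/945, 26/81)
c = (0, 4/13, 7/4, 1)
Ac = (0, 0, 105/32, 9/13)
Σ b_i: 1/56·1 + 2197/3240·1 + (-16/945)·1 + 26/81·1 = 1 ✓
b·c: 2197/3240·4/13 + (-16/945)·7/4 + 26/81·1 = 1/2 ✓
b·c²: 2197/3240·16/169 + (-16/945)·49/16 + 26/81·1 = 1/3 ✓
b·Ac: (-16/945)·105/32 + 26/81·9/13 = 1/6 ✓
b·c³: 2197/3240·64/2197 + (-16/945)·343/64 + 26/81·1 = 1/4 ✓
b·(c∘Ac): (-16/945)·735/128 + 26/81·9/13 = 1/8 ✓
b·Ac²: (-16/945)·105/104 + 26/81·423/1352 = 1/12 ✓
b·A²c: 26/81·27/208 = 1/24 ✓; 4 stages ⇒ order 4.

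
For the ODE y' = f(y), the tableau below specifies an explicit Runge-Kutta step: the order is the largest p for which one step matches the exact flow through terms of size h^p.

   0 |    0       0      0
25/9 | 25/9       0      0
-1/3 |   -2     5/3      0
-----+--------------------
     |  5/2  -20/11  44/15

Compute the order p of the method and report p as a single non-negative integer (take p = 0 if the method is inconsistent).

0

b = (5/2, -20/11, 44/15)
c = (0, 25/9, -1/3)
Ac = (0, 0, 125/27)
Σ b_i: 5/2·1 + (-20/11)·1 + 44/15·1 = 1193/330 ≠ 1 ⇒ order 0.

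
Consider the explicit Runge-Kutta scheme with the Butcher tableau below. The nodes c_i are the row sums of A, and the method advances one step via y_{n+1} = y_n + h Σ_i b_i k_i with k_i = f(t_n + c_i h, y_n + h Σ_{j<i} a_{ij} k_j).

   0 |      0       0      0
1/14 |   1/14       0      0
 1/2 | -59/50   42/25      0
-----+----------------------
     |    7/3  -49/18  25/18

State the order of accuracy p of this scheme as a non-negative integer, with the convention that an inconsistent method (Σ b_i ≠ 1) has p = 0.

b = (7/3, -49/18, 25/18)
c = (0, 1/14, 1/2)
Ac = (0, 0, 3/25)
Σ b_i: 7/3·1 + (-49/18)·1 + 25/18·1 = 1 ✓
b·c: (-49/18)·1/14 + 25/18·1/2 = 1/2 ✓
b·c²: (-49/18)·1/196 + 25/18·1/4 = 1/3 ✓
b·Ac: 25/18·3/25 = 1/6 ✓; 3 stages ⇒ order 3.

3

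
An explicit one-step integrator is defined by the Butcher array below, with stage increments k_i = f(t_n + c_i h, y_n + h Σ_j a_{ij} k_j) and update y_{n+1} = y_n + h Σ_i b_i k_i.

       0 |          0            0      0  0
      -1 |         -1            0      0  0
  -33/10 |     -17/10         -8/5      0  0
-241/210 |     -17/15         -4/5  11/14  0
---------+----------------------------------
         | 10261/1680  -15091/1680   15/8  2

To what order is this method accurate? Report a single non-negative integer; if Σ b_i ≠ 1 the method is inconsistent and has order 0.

b = (10261/1680, -15091/1680, 15/8, 2)
c = (0, -1, -33/10, -241/210)
Ac = (0, 0, 8/5, -251/140)
Σ b_i: 10261/1680·1 + (-15091/1680)·1 + 15/8·1 + 2·1 = 1 ✓
b·c: (-15091/1680)·(-1) + 15/8·(-33/10) + 2·(-241/210) = 1/2 ✓
b·c²: (-15091/1680)·1 + 15/8·1089/100 + 2·58081/44100 = 4963921/352800 ≠ 1/3 ⇒ order 2.
b·Ac: 15/8·8/5 + 2·(-251/140) = -41/70 ≠ 1/6

2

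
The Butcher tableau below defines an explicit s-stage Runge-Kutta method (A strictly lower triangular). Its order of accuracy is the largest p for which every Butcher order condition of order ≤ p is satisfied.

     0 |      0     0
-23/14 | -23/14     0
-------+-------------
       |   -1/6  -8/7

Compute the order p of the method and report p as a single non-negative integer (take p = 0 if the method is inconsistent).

0

b = (-1/6, -8/7)
c = (0, -23/14)
Σ b_i: (-1/6)·1 + (-8/7)·1 = -55/42 ≠ 1 ⇒ order 0.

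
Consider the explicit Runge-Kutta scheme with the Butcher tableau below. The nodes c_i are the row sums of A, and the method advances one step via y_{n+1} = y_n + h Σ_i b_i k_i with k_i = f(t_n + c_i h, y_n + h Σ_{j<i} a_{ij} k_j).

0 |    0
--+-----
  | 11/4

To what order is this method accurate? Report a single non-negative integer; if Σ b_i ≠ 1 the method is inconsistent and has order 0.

0

b = (11/4)
c = (0)
Σ b_i: 11/4·1 = 11/4 ≠ 1 ⇒ order 0.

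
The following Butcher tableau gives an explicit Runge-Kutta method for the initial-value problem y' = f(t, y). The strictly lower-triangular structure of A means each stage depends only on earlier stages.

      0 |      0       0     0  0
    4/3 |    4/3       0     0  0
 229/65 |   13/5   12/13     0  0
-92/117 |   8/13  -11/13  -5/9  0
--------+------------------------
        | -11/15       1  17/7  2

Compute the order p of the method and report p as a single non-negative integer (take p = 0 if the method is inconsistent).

0

b = (-11/15, 1, 17/7, 2)
c = (0, 4/3, 229/65, -92/117)
Ac = (0, 0, 16/13, -361/117)
Σ b_i: (-11/15)·1 + 1·1 + 17/7·1 + 2·1 = 493/105 ≠ 1 ⇒ order 0.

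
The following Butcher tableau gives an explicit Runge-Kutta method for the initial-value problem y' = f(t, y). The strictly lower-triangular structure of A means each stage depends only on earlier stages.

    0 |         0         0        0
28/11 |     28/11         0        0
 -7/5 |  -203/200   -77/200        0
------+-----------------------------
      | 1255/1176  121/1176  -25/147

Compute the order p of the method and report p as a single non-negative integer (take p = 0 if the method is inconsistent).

3

b = (1255/1176, 121/1176, -25/147)
c = (0, 28/11, -7/5)
Ac = (0, 0, -49/50)
Σ b_i: 1255/1176·1 + 121/1176·1 + (-25/147)·1 = 1 ✓
b·c: 121/1176·28/11 + (-25/147)·(-7/5) = 1/2 ✓
b·c²: 121/1176·784/121 + (-25/147)·49/25 = 1/3 ✓
b·Ac: (-25/147)·(-49/50) = 1/6 ✓; 3 stages ⇒ order 3.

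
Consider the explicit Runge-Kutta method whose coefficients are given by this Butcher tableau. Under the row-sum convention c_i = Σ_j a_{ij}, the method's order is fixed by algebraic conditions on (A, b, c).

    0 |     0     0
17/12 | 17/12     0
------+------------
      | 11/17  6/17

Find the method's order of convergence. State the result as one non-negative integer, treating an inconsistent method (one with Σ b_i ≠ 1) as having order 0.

2

b = (11/17, 6/17)
c = (0, 17/12)
Σ b_i: 11/17·1 + 6/17·1 = 1 ✓
b·c: 6/17·17/12 = 1/2 ✓; 2 stages ⇒ order 2.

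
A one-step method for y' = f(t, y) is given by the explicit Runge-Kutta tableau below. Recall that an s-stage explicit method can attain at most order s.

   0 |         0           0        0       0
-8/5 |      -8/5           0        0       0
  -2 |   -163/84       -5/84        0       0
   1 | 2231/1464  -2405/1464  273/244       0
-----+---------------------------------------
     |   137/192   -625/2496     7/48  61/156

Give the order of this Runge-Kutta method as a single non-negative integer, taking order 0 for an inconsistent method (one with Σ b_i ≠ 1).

b = (137/192, -625/2496, 7/48, 61/156)
c = (0, -8/5, -2, 1)
Ac = (0, 0, 2/21, 143/366)
Σ b_i: 137/192·1 + (-625/2496)·1 + 7/48·1 + 61/156·1 = 1 ✓
b·c: (-625/2496)·(-8/5) + 7/48·(-2) + 61/156·1 = 1/2 ✓
b·c²: (-625/2496)·64/25 + 7/48·4 + 61/156·1 = 1/3 ✓
b·Ac: 7/48·2/21 + 61/156·143/366 = 1/6 ✓
b·c³: (-625/2496)·(-512/125) + 7/48·(-8) + 61/156·1 = 1/4 ✓
b·(c∘Ac): 7/48·(-4/21) + 61/156·143/366 = 1/8 ✓
b·Ac²: 7/48·(-16/105) + 61/156·247/915 = 1/12 ✓
b·A²c: 61/156·13/122 = 1/24 ✓; 4 stages ⇒ order 4.

4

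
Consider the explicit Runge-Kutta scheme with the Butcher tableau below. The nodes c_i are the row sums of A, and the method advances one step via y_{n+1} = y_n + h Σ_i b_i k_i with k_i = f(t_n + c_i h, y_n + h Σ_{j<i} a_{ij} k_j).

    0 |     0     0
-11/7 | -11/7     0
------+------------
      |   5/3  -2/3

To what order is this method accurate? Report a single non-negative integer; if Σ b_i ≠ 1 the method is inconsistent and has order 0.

b = (5/3, -2/3)
c = (0, -11/7)
Σ b_i: 5/3·1 + (-2/3)·1 = 1 ✓
b·c: (-2/3)·(-11/7) = 22/21 ≠ 1/2 ⇒ order 1.

1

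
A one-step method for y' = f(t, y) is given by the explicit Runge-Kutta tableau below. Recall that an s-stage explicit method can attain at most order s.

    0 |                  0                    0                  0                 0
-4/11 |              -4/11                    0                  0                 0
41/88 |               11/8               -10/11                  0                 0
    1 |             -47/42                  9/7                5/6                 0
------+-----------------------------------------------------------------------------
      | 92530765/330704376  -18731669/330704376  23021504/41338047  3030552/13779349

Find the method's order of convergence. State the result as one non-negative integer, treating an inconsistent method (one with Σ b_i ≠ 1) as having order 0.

b = (92530765/330704376, -18731669/330704376, 23021504/41338047, 3030552/13779349)
c = (0, -4/11, 41/88, 1)
Ac = (0, 0, 40/121, -293/3696)
Σ b_i: 92530765/330704376·1 + (-18731669/330704376)·1 + 23021504/41338047·1 + 3030552/13779349·1 = 1 ✓
b·c: (-18731669/330704376)·(-4/11) + 23021504/41338047·41/88 + 3030552/13779349·1 = 1/2 ✓
b·c²: (-18731669/330704376)·16/121 + 23021504/41338047·1681/7744 + 3030552/13779349·1 = 1/3 ✓
b·Ac: 23021504/41338047·40/121 + 3030552/13779349·(-293/3696) = 1/6 ✓
b·c³: (-18731669/330704376)·(-64/1331) + 23021504/41338047·68921/681472 + 3030552/13779349·1 = 3721164295/13338409832 ≠ 1/4 ⇒ order 3.
b·(c∘Ac): 23021504/41338047·205/1331 + 3030552/13779349·(-293/3696) = 683655149/10003807374 ≠ 1/8
b·Ac²: 23021504/41338047·(-160/1331) + 3030552/13779349·114131/325248 = 818695487/80030458992 ≠ 1/12
b·A²c: 3030552/13779349·100/363 = 101018400/1667301229 ≠ 1/24

3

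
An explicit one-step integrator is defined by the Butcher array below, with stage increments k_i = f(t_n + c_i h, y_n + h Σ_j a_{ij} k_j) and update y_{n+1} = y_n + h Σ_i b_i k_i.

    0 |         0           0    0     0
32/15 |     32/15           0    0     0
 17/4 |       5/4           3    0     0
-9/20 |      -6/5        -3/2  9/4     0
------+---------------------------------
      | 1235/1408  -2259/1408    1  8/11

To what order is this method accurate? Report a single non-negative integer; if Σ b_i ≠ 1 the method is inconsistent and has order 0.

2

b = (1235/1408, -2259/1408, 1, 8/11)
c = (0, 32/15, 17/4, -9/20)
Ac = (0, 0, 32/5, 509/80)
Σ b_i: 1235/1408·1 + (-2259/1408)·1 + 1·1 + 8/11·1 = 1 ✓
b·c: (-2259/1408)·32/15 + 1·17/4 + 8/11·(-9/20) = 1/2 ✓
b·c²: (-2259/1408)·1024/225 + 1·289/16 + 8/11·81/400 = 9599/880 ≠ 1/3 ⇒ order 2.
b·Ac: 1·32/5 + 8/11·509/80 = 1213/110 ≠ 1/6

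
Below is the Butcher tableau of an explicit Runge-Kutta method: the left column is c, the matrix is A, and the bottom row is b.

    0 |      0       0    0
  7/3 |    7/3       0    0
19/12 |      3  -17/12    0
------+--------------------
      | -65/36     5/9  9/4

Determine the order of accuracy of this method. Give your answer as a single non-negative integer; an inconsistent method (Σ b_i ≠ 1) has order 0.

1

b = (-65/36, 5/9, 9/4)
c = (0, 7/3, 19/12)
Ac = (0, 0, -119/36)
Σ b_i: (-65/36)·1 + 5/9·1 + 9/4·1 = 1 ✓
b·c: 5/9·7/3 + 9/4·19/12 = 2099/432 ≠ 1/2 ⇒ order 1.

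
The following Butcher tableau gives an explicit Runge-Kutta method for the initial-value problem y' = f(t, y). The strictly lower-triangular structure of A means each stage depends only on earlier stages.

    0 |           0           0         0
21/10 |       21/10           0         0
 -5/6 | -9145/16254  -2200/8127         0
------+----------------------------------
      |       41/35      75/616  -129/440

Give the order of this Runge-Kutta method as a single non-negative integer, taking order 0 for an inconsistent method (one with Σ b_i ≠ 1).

b = (41/35, 75/616, -129/440)
c = (0, 21/10, -5/6)
Ac = (0, 0, -220/387)
Σ b_i: 41/35·1 + 75/616·1 + (-129/440)·1 = 1 ✓
b·c: 75/616·21/10 + (-129/440)·(-5/6) = 1/2 ✓
b·c²: 75/616·441/100 + (-129/440)·25/36 = 1/3 ✓
b·Ac: (-129/440)·(-220/387) = 1/6 ✓; 3 stages ⇒ order 3.

3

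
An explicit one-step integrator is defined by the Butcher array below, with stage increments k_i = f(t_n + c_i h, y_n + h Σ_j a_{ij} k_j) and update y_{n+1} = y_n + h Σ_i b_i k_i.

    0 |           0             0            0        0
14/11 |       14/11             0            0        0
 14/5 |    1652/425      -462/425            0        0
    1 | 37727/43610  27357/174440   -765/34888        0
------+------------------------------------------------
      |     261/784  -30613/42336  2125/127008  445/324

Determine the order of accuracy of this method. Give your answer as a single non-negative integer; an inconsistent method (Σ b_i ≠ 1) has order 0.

4

b = (261/784, -30613/42336, 2125/127008, 445/324)
c = (0, 14/11, 14/5, 1)
Ac = (0, 0, -588/425, 123/890)
Σ b_i: 261/784·1 + (-30613/42336)·1 + 2125/127008·1 + 445/324·1 = 1 ✓
b·c: (-30613/42336)·14/11 + 2125/127008·14/5 + 445/324·1 = 1/2 ✓
b·c²: (-30613/42336)·196/121 + 2125/127008·196/25 + 445/324·1 = 1/3 ✓
b·Ac: 2125/127008·(-588/425) + 445/324·123/890 = 1/6 ✓
b·c³: (-30613/42336)·2744/1331 + 2125/127008·2744/125 + 445/324·1 = 1/4 ✓
b·(c∘Ac): 2125/127008·(-8232/2125) + 445/324·123/890 = 1/8 ✓
b·Ac²: 2125/127008·(-8232/4675) + 445/324·402/4895 = 1/12 ✓
b·A²c: 445/324·27/890 = 1/24 ✓; 4 stages ⇒ order 4.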